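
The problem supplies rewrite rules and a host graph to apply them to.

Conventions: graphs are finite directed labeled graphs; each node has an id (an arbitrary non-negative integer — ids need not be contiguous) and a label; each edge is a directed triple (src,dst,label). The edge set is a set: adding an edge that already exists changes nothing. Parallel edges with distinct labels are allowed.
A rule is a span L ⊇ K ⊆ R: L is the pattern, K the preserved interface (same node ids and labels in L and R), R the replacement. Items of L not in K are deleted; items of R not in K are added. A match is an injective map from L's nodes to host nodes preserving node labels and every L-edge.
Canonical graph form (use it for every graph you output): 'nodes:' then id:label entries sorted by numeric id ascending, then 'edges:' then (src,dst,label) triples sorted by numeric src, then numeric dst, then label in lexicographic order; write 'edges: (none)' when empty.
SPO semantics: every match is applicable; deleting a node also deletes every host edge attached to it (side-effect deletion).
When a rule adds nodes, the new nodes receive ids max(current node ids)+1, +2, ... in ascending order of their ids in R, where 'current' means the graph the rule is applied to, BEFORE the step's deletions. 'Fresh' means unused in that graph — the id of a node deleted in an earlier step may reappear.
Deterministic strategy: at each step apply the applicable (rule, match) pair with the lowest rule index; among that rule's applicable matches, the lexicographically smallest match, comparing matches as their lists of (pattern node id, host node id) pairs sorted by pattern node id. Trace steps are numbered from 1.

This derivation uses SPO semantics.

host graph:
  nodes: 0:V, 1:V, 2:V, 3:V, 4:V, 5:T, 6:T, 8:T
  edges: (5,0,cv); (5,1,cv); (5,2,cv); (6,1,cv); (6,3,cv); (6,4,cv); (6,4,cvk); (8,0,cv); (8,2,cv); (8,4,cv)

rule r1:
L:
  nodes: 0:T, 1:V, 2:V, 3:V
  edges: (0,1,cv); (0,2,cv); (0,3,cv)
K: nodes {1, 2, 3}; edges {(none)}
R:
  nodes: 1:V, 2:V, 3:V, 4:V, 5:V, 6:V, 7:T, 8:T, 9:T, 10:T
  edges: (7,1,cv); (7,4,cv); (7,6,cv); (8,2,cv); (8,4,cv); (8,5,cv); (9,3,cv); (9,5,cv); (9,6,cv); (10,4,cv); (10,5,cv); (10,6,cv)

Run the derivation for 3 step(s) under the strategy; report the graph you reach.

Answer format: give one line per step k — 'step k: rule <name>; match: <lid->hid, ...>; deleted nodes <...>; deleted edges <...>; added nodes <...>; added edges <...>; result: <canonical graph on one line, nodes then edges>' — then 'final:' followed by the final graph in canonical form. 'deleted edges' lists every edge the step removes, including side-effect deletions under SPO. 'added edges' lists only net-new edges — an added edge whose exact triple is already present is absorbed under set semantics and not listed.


step 1: rule r1; match: 0->5, 1->0, 2->1, 3->2; deleted nodes 5; deleted edges (5,0,cv); (5,1,cv); (5,2,cv); added nodes 9, 10, 11, 12, 13, 14, 15; added edges (12,0,cv); (12,9,cv); (12,11,cv); (13,1,cv); (13,9,cv); (13,10,cv); (14,2,cv); (14,10,cv); (14,11,cv); (15,9,cv); (15,10,cv); (15,11,cv); result: nodes: 0:V, 1:V, 2:V, 3:V, 4:V, 6:T, 8:T, 9:V, 10:V, 11:V, 12:T, 13:T, 14:T, 15:T edges: (6,1,cv); (6,3,cv); (6,4,cv); (6,4,cvk); (8,0,cv); (8,2,cv); (8,4,cv); (12,0,cv); (12,9,cv); (12,11,cv); (13,1,cv); (13,9,cv); (13,10,cv); (14,2,cv); (14,10,cv); (14,11,cv); (15,9,cv); (15,10,cv); (15,11,cv)
step 2: rule r1; match: 0->6, 1->1, 2->3, 3->4; deleted nodes 6; deleted edges (6,1,cv); (6,3,cv); (6,4,cv); (6,4,cvk); added nodes 16, 17, 18, 19, 20, 21, 22; added edges (19,1,cv); (19,16,cv); (19,18,cv); (20,3,cv); (20,16,cv); (20,17,cv); (21,4,cv); (21,17,cv); (21,18,cv); (22,16,cv); (22,17,cv); (22,18,cv); result: nodes: 0:V, 1:V, 2:V, 3:V, 4:V, 8:T, 9:V, 10:V, 11:V, 12:T, 13:T, 14:T, 15:T, 16:V, 17:V, 18:V, 19:T, 20:T, 21:T, 22:T edges: (8,0,cv); (8,2,cv); (8,4,cv); (12,0,cv); (12,9,cv); (12,11,cv); (13,1,cv); (13,9,cv); (13,10,cv); (14,2,cv); (14,10,cv); (14,11,cv); (15,9,cv); (15,10,cv); (15,11,cv); (19,1,cv); (19,16,cv); (19,18,cv); (20,3,cv); (20,16,cv); (20,17,cv); (21,4,cv); (21,17,cv); (21,18,cv); (22,16,cv); (22,17,cv); (22,18,cv)
step 3: rule r1; match: 0->8, 1->0, 2->2, 3->4; deleted nodes 8; deleted edges (8,0,cv); (8,2,cv); (8,4,cv); added nodes 23, 24, 25, 26, 27, 28, 29; added edges (26,0,cv); (26,23,cv); (26,25,cv); (27,2,cv); (27,23,cv); (27,24,cv); (28,4,cv); (28,24,cv); (28,25,cv); (29,23,cv); (29,24,cv); (29,25,cv); result: nodes: 0:V, 1:V, 2:V, 3:V, 4:V, 9:V, 10:V, 11:V, 12:T, 13:T, 14:T, 15:T, 16:V, 17:V, 18:V, 19:T, 20:T, 21:T, 22:T, 23:V, 24:V, 25:V, 26:T, 27:T, 28:T, 29:T edges: (12,0,cv); (12,9,cv); (12,11,cv); (13,1,cv); (13,9,cv); (13,10,cv); (14,2,cv); (14,10,cv); (14,11,cv); (15,9,cv); (15,10,cv); (15,11,cv); (19,1,cv); (19,16,cv); (19,18,cv); (20,3,cv); (20,16,cv); (20,17,cv); (21,4,cv); (21,17,cv); (21,18,cv); (22,16,cv); (22,17,cv); (22,18,cv); (26,0,cv); (26,23,cv); (26,25,cv); (27,2,cv); (27,23,cv); (27,24,cv); (28,4,cv); (28,24,cv); (28,25,cv); (29,23,cv); (29,24,cv); (29,25,cv)
final:
nodes: 0:V, 1:V, 2:V, 3:V, 4:V, 9:V, 10:V, 11:V, 12:T, 13:T, 14:T, 15:T, 16:V, 17:V, 18:V, 19:T, 20:T, 21:T, 22:T, 23:V, 24:V, 25:V, 26:T, 27:T, 28:T, 29:T
edges: (12,0,cv); (12,9,cv); (12,11,cv); (13,1,cv); (13,9,cv); (13,10,cv); (14,2,cv); (14,10,cv); (14,11,cv); (15,9,cv); (15,10,cv); (15,11,cv); (19,1,cv); (19,16,cv); (19,18,cv); (20,3,cv); (20,16,cv); (20,17,cv); (21,4,cv); (21,17,cv); (21,18,cv); (22,16,cv); (22,17,cv); (22,18,cv); (26,0,cv); (26,23,cv); (26,25,cv); (27,2,cv); (27,23,cv); (27,24,cv); (28,4,cv); (28,24,cv); (28,25,cv); (29,23,cv); (29,24,cv); (29,25,cv)


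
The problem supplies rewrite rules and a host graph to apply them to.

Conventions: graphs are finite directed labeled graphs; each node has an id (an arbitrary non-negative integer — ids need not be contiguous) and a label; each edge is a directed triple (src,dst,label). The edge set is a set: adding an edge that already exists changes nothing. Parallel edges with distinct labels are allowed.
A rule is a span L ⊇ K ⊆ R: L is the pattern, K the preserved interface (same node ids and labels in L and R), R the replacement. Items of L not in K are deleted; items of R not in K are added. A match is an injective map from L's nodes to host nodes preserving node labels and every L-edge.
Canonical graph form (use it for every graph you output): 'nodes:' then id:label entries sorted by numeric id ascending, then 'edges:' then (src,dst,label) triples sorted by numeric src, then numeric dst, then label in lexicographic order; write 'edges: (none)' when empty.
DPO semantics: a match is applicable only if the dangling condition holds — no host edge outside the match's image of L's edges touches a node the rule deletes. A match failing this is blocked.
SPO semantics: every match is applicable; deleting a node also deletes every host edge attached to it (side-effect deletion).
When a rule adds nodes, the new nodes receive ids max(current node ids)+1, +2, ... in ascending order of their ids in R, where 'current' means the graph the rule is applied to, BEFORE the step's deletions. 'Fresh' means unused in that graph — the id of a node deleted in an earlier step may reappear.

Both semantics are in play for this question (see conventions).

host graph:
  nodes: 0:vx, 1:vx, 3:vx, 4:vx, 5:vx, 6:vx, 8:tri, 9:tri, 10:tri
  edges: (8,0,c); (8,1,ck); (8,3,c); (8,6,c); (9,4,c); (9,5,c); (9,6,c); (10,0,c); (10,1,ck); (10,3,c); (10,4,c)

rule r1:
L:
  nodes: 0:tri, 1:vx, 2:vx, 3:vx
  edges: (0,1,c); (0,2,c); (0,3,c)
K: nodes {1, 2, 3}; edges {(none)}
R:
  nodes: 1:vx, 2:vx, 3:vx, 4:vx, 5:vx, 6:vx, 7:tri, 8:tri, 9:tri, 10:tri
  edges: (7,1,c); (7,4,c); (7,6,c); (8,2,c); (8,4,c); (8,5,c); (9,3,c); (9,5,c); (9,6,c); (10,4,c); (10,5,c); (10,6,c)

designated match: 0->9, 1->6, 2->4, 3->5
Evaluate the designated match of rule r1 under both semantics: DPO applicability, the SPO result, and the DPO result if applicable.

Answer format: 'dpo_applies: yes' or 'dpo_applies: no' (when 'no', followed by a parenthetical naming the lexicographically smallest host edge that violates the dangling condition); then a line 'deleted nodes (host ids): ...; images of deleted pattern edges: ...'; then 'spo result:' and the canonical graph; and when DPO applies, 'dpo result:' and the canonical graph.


dpo_applies: yes
deleted nodes (host ids): 9; images of deleted pattern edges: (9,4,c); (9,5,c); (9,6,c)
spo result:
nodes: 0:vx, 1:vx, 3:vx, 4:vx, 5:vx, 6:vx, 8:tri, 10:tri, 11:vx, 12:vx, 13:vx, 14:tri, 15:tri, 16:tri, 17:tri
edges: (8,0,c); (8,1,ck); (8,3,c); (8,6,c); (10,0,c); (10,1,ck); (10,3,c); (10,4,c); (14,6,c); (14,11,c); (14,13,c); (15,4,c); (15,11,c); (15,12,c); (16,5,c); (16,12,c); (16,13,c); (17,11,c); (17,12,c); (17,13,c)
dpo result:
nodes: 0:vx, 1:vx, 3:vx, 4:vx, 5:vx, 6:vx, 8:tri, 10:tri, 11:vx, 12:vx, 13:vx, 14:tri, 15:tri, 16:tri, 17:tri
edges: (8,0,c); (8,1,ck); (8,3,c); (8,6,c); (10,0,c); (10,1,ck); (10,3,c); (10,4,c); (14,6,c); (14,11,c); (14,13,c); (15,4,c); (15,11,c); (15,12,c); (16,5,c); (16,12,c); (16,13,c); (17,11,c); (17,12,c); (17,13,c)


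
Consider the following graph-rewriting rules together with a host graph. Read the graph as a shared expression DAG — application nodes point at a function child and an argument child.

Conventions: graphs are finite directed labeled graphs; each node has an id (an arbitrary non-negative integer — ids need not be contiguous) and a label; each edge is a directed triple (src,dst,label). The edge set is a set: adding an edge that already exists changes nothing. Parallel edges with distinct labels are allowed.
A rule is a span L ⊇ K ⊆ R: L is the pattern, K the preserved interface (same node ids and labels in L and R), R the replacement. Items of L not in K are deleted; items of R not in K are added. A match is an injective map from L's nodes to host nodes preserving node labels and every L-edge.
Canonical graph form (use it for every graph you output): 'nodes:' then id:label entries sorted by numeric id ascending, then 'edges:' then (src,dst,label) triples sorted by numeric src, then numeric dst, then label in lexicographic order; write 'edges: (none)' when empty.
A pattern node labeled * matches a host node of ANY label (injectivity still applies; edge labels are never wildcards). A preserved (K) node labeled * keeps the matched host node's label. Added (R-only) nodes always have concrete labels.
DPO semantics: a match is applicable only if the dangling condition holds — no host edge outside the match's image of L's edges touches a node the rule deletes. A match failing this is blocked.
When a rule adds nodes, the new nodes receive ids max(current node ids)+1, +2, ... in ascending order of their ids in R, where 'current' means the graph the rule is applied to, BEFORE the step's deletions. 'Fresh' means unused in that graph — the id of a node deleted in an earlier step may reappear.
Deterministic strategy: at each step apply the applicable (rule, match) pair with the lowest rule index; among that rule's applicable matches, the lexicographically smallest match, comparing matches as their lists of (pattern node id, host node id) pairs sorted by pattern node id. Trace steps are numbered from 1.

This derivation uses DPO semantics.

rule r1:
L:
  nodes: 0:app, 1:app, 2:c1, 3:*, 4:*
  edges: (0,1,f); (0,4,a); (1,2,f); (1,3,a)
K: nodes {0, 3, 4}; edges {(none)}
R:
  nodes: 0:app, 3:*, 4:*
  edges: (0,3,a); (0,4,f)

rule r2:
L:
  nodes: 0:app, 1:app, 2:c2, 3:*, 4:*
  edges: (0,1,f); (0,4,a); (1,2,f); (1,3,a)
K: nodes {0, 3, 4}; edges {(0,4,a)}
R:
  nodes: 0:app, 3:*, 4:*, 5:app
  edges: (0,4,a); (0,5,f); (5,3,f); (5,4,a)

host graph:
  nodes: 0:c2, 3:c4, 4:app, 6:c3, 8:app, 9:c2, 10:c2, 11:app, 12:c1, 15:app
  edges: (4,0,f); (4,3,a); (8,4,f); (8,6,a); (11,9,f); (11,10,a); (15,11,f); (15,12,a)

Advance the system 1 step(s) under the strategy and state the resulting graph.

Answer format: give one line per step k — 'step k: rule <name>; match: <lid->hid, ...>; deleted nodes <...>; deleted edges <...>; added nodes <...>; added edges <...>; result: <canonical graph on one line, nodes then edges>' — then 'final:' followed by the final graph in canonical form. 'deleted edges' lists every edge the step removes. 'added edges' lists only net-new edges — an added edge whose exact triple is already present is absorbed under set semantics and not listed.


step 1: rule r2; match: 0->8, 1->4, 2->0, 3->3, 4->6; deleted nodes 0, 4; deleted edges (4,0,f); (4,3,a); (8,4,f); added nodes 16; added edges (8,16,f); (16,3,f); (16,6,a); result: nodes: 3:c4, 6:c3, 8:app, 9:c2, 10:c2, 11:app, 12:c1, 15:app, 16:app edges: (8,6,a); (8,16,f); (11,9,f); (11,10,a); (15,11,f); (15,12,a); (16,3,f); (16,6,a)
final:
nodes: 3:c4, 6:c3, 8:app, 9:c2, 10:c2, 11:app, 12:c1, 15:app, 16:app
edges: (8,6,a); (8,16,f); (11,9,f); (11,10,a); (15,11,f); (15,12,a); (16,3,f); (16,6,a)


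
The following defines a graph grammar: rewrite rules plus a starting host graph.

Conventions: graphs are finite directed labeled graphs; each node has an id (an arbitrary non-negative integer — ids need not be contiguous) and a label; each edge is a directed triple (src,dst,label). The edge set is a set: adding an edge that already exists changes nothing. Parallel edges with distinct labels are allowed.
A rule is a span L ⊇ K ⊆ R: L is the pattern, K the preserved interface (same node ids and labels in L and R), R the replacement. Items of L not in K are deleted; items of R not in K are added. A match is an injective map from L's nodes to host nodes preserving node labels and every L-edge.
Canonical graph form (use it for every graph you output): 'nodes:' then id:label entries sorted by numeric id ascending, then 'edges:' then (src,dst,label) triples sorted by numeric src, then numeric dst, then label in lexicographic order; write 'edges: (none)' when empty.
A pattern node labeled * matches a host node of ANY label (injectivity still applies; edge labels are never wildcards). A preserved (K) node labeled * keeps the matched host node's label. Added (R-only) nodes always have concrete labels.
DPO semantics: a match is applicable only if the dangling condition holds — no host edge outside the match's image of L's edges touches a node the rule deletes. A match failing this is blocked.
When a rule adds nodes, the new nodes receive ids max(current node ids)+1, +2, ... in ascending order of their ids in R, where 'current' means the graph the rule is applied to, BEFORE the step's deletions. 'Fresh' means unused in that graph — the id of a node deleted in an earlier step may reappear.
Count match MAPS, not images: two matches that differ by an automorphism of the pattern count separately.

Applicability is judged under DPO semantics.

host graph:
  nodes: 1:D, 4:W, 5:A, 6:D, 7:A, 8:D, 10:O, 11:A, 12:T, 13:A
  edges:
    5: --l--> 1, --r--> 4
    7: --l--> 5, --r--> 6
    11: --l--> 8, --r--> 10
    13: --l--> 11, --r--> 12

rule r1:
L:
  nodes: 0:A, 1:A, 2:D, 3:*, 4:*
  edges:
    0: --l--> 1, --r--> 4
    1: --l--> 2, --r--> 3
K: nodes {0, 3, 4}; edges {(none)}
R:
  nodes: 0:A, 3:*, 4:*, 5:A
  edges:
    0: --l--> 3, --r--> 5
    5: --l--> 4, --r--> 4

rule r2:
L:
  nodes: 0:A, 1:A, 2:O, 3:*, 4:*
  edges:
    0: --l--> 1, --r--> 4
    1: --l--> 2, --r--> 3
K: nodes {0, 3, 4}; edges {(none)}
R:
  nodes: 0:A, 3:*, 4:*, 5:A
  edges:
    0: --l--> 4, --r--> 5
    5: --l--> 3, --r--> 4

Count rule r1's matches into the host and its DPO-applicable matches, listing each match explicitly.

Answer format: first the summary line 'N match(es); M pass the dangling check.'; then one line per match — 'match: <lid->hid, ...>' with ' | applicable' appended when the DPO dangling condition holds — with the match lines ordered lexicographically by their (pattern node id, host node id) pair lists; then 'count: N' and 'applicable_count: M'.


2 match(es); 2 pass the dangling check.
match: 0->7, 1->5, 2->1, 3->4, 4->6 | applicable
match: 0->13, 1->11, 2->8, 3->10, 4->12 | applicable
count: 2
applicable_count: 2


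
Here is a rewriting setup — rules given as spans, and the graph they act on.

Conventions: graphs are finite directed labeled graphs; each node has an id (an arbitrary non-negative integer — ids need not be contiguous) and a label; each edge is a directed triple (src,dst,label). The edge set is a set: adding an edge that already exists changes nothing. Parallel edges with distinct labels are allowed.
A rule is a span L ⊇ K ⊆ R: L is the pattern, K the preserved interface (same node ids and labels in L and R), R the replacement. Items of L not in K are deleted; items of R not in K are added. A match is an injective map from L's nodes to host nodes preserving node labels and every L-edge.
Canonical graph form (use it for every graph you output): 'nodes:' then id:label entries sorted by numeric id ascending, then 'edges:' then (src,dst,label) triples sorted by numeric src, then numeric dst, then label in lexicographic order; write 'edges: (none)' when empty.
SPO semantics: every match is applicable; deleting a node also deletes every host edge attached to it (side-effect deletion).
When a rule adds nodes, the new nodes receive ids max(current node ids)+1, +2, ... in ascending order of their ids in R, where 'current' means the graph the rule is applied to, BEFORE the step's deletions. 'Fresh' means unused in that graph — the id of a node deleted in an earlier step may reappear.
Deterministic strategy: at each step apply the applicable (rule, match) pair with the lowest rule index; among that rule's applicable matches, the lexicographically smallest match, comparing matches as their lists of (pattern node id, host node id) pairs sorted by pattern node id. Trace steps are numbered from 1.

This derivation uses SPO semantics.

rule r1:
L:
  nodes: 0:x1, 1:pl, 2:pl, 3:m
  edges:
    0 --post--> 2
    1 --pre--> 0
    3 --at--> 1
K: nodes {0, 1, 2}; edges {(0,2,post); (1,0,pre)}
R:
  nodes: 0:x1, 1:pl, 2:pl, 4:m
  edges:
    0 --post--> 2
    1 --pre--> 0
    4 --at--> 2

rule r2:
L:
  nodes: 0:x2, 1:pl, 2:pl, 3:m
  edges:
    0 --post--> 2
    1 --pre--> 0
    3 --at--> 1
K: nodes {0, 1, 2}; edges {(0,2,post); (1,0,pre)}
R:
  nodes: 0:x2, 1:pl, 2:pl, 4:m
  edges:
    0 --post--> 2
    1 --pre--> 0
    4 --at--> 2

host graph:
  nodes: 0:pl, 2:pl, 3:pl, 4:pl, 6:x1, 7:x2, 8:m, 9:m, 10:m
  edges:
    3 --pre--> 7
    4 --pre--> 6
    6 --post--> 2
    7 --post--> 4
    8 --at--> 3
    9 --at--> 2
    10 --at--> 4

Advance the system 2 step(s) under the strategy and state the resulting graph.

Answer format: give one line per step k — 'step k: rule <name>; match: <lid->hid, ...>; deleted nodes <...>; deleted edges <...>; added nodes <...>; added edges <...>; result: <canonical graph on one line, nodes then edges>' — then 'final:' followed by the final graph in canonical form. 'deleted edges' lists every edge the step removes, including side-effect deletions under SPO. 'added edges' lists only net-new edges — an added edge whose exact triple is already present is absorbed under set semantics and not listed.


step 1: rule r1; match: 0->6, 1->4, 2->2, 3->10; deleted nodes 10; deleted edges (10,4,at); added nodes 11; added edges (11,2,at); result: nodes: 0:pl, 2:pl, 3:pl, 4:pl, 6:x1, 7:x2, 8:m, 9:m, 11:m edges: (3,7,pre); (4,6,pre); (6,2,post); (7,4,post); (8,3,at); (9,2,at); (11,2,at)
step 2: rule r2; match: 0->7, 1->3, 2->4, 3->8; deleted nodes 8; deleted edges (8,3,at); added nodes 12; added edges (12,4,at); result: nodes: 0:pl, 2:pl, 3:pl, 4:pl, 6:x1, 7:x2, 9:m, 11:m, 12:m edges: (3,7,pre); (4,6,pre); (6,2,post); (7,4,post); (9,2,at); (11,2,at); (12,4,at)
final:
nodes: 0:pl, 2:pl, 3:pl, 4:pl, 6:x1, 7:x2, 9:m, 11:m, 12:m
edges: (3,7,pre); (4,6,pre); (6,2,post); (7,4,post); (9,2,at); (11,2,at); (12,4,at)


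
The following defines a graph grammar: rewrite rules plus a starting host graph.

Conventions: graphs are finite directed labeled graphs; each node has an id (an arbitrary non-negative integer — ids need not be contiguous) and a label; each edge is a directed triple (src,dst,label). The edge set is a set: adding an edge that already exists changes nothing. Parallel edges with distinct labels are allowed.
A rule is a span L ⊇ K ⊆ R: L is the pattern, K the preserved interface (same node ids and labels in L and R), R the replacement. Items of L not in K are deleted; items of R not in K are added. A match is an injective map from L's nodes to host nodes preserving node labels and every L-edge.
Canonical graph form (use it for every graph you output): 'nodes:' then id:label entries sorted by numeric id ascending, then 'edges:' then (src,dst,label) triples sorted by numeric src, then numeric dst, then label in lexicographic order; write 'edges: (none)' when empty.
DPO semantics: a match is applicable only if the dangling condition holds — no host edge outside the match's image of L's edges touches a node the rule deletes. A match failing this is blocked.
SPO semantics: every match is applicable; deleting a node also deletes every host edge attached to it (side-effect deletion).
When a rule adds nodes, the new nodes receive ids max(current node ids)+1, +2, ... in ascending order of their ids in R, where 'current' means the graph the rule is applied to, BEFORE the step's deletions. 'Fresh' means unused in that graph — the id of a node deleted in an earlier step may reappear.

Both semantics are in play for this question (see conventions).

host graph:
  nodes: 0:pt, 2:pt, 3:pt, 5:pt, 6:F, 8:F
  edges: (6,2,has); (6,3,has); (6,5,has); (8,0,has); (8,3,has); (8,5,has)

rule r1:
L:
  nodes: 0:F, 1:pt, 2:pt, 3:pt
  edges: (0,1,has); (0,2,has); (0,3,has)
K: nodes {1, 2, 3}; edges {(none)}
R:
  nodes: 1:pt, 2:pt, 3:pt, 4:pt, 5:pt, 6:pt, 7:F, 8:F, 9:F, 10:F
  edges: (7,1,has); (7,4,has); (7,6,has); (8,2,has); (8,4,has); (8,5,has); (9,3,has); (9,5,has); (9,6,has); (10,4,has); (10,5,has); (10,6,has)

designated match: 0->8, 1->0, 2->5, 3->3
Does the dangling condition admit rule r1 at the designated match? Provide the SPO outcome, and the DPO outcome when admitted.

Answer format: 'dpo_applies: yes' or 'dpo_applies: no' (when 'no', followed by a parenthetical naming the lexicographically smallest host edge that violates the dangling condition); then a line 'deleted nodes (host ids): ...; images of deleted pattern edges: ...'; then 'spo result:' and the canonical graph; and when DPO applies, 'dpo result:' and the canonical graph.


dpo_applies: yes
deleted nodes (host ids): 8; images of deleted pattern edges: (8,0,has); (8,3,has); (8,5,has)
spo result:
nodes: 0:pt, 2:pt, 3:pt, 5:pt, 6:F, 9:pt, 10:pt, 11:pt, 12:F, 13:F, 14:F, 15:F
edges: (6,2,has); (6,3,has); (6,5,has); (12,0,has); (12,9,has); (12,11,has); (13,5,has); (13,9,has); (13,10,has); (14,3,has); (14,10,has); (14,11,has); (15,9,has); (15,10,has); (15,11,has)
dpo result:
nodes: 0:pt, 2:pt, 3:pt, 5:pt, 6:F, 9:pt, 10:pt, 11:pt, 12:F, 13:F, 14:F, 15:F
edges: (6,2,has); (6,3,has); (6,5,has); (12,0,has); (12,9,has); (12,11,has); (13,5,has); (13,9,has); (13,10,has); (14,3,has); (14,10,has); (14,11,has); (15,9,has); (15,10,has); (15,11,has)


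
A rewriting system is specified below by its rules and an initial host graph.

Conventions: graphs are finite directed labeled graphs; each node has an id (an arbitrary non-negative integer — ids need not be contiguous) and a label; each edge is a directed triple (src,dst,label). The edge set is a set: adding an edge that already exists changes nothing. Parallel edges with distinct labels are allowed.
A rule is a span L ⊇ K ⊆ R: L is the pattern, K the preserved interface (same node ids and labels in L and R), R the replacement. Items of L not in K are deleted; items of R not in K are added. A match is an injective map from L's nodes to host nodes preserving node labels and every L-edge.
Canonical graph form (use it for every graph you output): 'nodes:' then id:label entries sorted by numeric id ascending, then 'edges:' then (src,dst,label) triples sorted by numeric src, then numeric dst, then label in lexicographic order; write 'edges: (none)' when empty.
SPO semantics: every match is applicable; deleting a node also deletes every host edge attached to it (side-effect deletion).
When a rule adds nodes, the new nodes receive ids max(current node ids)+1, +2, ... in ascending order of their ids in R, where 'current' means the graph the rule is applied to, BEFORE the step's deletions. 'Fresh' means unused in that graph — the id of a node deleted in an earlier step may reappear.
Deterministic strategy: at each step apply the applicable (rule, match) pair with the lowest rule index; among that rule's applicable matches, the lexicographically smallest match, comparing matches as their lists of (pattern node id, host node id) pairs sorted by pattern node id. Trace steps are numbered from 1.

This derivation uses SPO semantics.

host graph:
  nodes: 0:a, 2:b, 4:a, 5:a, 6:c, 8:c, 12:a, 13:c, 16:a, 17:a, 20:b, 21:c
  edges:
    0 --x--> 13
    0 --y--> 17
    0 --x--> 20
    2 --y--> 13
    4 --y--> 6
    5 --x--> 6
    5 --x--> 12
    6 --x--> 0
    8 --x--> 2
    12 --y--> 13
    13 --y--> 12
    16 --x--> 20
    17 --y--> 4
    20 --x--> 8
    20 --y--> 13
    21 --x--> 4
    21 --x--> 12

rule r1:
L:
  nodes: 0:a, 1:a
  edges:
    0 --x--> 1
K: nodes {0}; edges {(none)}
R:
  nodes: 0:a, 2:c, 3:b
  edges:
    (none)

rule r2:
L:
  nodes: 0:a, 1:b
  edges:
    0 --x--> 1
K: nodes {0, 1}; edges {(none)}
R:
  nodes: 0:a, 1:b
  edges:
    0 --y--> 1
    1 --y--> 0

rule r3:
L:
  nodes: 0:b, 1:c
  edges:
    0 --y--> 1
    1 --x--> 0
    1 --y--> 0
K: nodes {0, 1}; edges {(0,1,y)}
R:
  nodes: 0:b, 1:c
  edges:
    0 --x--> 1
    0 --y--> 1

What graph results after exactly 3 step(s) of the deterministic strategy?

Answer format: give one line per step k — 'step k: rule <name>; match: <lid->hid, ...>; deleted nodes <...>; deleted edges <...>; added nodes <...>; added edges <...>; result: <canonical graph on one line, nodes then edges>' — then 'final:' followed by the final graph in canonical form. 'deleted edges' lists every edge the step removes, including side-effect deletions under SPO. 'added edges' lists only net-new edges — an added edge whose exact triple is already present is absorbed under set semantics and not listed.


step 1: rule r1; match: 0->5, 1->12; deleted nodes 12; deleted edges (5,12,x); (12,13,y); (13,12,y); (21,12,x); added nodes 22, 23; added edges (none); result: nodes: 0:a, 2:b, 4:a, 5:a, 6:c, 8:c, 13:c, 16:a, 17:a, 20:b, 21:c, 22:c, 23:b edges: (0,13,x); (0,17,y); (0,20,x); (2,13,y); (4,6,y); (5,6,x); (6,0,x); (8,2,x); (16,20,x); (17,4,y); (20,8,x); (20,13,y); (21,4,x)
step 2: rule r2; match: 0->0, 1->20; deleted nodes (none); deleted edges (0,20,x); added nodes (none); added edges (0,20,y); (20,0,y); result: nodes: 0:a, 2:b, 4:a, 5:a, 6:c, 8:c, 13:c, 16:a, 17:a, 20:b, 21:c, 22:c, 23:b edges: (0,13,x); (0,17,y); (0,20,y); (2,13,y); (4,6,y); (5,6,x); (6,0,x); (8,2,x); (16,20,x); (17,4,y); (20,0,y); (20,8,x); (20,13,y); (21,4,x)
step 3: rule r2; match: 0->16, 1->20; deleted nodes (none); deleted edges (16,20,x); added nodes (none); added edges (16,20,y); (20,16,y); result: nodes: 0:a, 2:b, 4:a, 5:a, 6:c, 8:c, 13:c, 16:a, 17:a, 20:b, 21:c, 22:c, 23:b edges: (0,13,x); (0,17,y); (0,20,y); (2,13,y); (4,6,y); (5,6,x); (6,0,x); (8,2,x); (16,20,y); (17,4,y); (20,0,y); (20,8,x); (20,13,y); (20,16,y); (21,4,x)
final:
nodes: 0:a, 2:b, 4:a, 5:a, 6:c, 8:c, 13:c, 16:a, 17:a, 20:b, 21:c, 22:c, 23:b
edges: (0,13,x); (0,17,y); (0,20,y); (2,13,y); (4,6,y); (5,6,x); (6,0,x); (8,2,x); (16,20,y); (17,4,y); (20,0,y); (20,8,x); (20,13,y); (20,16,y); (21,4,x)


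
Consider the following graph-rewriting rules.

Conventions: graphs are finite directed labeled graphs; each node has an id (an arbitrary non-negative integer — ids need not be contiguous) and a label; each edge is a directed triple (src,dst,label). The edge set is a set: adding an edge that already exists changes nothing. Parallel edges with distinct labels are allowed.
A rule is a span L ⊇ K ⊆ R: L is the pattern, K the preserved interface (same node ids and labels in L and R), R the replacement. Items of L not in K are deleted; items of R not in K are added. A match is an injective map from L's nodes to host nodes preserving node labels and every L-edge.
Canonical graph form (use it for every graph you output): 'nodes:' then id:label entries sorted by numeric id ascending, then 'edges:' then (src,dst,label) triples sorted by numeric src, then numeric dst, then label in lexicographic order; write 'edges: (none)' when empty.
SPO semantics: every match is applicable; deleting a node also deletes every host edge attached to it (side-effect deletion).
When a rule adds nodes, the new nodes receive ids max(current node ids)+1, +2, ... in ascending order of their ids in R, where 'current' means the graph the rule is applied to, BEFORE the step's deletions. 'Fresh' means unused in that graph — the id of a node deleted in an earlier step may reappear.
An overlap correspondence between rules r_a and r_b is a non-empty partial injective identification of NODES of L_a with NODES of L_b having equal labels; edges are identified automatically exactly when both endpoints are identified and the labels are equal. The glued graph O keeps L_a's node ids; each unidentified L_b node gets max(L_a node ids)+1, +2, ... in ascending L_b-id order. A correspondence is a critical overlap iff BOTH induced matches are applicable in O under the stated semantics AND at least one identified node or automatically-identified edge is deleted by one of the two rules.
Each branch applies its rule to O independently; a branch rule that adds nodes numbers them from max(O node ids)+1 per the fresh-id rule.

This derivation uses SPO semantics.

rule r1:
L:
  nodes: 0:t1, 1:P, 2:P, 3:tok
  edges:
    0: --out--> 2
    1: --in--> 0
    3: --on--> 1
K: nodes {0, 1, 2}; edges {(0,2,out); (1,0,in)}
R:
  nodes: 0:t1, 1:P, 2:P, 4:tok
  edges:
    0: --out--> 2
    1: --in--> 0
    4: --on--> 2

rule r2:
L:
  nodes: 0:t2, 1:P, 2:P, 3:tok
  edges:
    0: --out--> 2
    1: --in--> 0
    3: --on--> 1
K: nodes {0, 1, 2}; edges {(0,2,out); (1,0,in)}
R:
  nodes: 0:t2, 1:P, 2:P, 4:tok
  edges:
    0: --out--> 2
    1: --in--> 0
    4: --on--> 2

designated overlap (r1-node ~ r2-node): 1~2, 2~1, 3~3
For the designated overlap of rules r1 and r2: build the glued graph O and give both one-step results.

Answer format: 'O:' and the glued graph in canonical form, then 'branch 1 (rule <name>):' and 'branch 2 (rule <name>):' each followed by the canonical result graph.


O:
nodes: 0:t1, 1:P, 2:P, 3:tok, 4:t2
edges: (0,2,out); (1,0,in); (2,4,in); (3,1,on); (3,2,on); (4,1,out)
branch 1 (rule r1):
nodes: 0:t1, 1:P, 2:P, 4:t2, 5:tok
edges: (0,2,out); (1,0,in); (2,4,in); (4,1,out); (5,2,on)
branch 2 (rule r2):
nodes: 0:t1, 1:P, 2:P, 4:t2, 5:tok
edges: (0,2,out); (1,0,in); (2,4,in); (4,1,out); (5,1,on)


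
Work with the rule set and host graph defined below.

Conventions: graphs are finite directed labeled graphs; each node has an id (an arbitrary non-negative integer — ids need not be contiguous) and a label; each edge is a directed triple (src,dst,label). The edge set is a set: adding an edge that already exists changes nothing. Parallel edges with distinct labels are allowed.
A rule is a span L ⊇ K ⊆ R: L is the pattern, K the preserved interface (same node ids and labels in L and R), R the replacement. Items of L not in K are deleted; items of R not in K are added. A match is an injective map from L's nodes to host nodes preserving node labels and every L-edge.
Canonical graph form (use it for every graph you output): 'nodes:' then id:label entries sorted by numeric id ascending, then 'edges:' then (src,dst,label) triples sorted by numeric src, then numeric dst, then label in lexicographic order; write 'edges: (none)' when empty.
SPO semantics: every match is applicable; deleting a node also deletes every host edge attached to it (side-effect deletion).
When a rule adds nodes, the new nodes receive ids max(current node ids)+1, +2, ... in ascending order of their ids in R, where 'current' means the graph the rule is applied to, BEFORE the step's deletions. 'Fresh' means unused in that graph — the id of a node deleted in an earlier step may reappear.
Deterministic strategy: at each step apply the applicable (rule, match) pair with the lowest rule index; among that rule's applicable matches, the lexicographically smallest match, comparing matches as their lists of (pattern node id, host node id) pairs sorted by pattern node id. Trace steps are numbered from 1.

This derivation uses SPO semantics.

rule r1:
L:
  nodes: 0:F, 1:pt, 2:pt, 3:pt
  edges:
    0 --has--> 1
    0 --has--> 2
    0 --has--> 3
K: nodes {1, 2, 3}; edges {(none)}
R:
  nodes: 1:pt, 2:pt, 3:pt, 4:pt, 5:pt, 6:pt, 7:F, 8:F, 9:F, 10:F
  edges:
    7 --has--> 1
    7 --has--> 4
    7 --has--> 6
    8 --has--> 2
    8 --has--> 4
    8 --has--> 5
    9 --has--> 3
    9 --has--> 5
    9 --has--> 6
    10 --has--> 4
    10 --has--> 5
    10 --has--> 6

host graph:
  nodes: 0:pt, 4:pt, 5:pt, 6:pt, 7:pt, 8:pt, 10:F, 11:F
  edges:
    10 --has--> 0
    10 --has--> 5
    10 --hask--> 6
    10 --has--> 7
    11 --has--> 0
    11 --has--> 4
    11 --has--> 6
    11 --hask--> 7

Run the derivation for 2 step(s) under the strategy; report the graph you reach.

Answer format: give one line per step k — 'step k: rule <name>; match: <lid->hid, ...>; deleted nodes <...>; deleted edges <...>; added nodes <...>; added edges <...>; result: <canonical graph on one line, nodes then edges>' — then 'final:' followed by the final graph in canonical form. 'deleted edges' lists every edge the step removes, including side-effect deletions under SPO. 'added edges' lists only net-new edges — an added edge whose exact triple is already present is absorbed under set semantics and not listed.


step 1: rule r1; match: 0->10, 1->0, 2->5, 3->7; deleted nodes 10; deleted edges (10,0,has); (10,5,has); (10,6,hask); (10,7,has); added nodes 12, 13, 14, 15, 16, 17, 18; added edges (15,0,has); (15,12,has); (15,14,has); (16,5,has); (16,12,has); (16,13,has); (17,7,has); (17,13,has); (17,14,has); (18,12,has); (18,13,has); (18,14,has); result: nodes: 0:pt, 4:pt, 5:pt, 6:pt, 7:pt, 8:pt, 11:F, 12:pt, 13:pt, 14:pt, 15:F, 16:F, 17:F, 18:F edges: (11,0,has); (11,4,has); (11,6,has); (11,7,hask); (15,0,has); (15,12,has); (15,14,has); (16,5,has); (16,12,has); (16,13,has); (17,7,has); (17,13,has); (17,14,has); (18,12,has); (18,13,has); (18,14,has)
step 2: rule r1; match: 0->11, 1->0, 2->4, 3->6; deleted nodes 11; deleted edges (11,0,has); (11,4,has); (11,6,has); (11,7,hask); added nodes 19, 20, 21, 22, 23, 24, 25; added edges (22,0,has); (22,19,has); (22,21,has); (23,4,has); (23,19,has); (23,20,has); (24,6,has); (24,20,has); (24,21,has); (25,19,has); (25,20,has); (25,21,has); result: nodes: 0:pt, 4:pt, 5:pt, 6:pt, 7:pt, 8:pt, 12:pt, 13:pt, 14:pt, 15:F, 16:F, 17:F, 18:F, 19:pt, 20:pt, 21:pt, 22:F, 23:F, 24:F, 25:F edges: (15,0,has); (15,12,has); (15,14,has); (16,5,has); (16,12,has); (16,13,has); (17,7,has); (17,13,has); (17,14,has); (18,12,has); (18,13,has); (18,14,has); (22,0,has); (22,19,has); (22,21,has); (23,4,has); (23,19,has); (23,20,has); (24,6,has); (24,20,has); (24,21,has); (25,19,has); (25,20,has); (25,21,has)
final:
nodes: 0:pt, 4:pt, 5:pt, 6:pt, 7:pt, 8:pt, 12:pt, 13:pt, 14:pt, 15:F, 16:F, 17:F, 18:F, 19:pt, 20:pt, 21:pt, 22:F, 23:F, 24:F, 25:F
edges: (15,0,has); (15,12,has); (15,14,has); (16,5,has); (16,12,has); (16,13,has); (17,7,has); (17,13,has); (17,14,has); (18,12,has); (18,13,has); (18,14,has); (22,0,has); (22,19,has); (22,21,has); (23,4,has); (23,19,has); (23,20,has); (24,6,has); (24,20,has); (24,21,has); (25,19,has); (25,20,has); (25,21,has)


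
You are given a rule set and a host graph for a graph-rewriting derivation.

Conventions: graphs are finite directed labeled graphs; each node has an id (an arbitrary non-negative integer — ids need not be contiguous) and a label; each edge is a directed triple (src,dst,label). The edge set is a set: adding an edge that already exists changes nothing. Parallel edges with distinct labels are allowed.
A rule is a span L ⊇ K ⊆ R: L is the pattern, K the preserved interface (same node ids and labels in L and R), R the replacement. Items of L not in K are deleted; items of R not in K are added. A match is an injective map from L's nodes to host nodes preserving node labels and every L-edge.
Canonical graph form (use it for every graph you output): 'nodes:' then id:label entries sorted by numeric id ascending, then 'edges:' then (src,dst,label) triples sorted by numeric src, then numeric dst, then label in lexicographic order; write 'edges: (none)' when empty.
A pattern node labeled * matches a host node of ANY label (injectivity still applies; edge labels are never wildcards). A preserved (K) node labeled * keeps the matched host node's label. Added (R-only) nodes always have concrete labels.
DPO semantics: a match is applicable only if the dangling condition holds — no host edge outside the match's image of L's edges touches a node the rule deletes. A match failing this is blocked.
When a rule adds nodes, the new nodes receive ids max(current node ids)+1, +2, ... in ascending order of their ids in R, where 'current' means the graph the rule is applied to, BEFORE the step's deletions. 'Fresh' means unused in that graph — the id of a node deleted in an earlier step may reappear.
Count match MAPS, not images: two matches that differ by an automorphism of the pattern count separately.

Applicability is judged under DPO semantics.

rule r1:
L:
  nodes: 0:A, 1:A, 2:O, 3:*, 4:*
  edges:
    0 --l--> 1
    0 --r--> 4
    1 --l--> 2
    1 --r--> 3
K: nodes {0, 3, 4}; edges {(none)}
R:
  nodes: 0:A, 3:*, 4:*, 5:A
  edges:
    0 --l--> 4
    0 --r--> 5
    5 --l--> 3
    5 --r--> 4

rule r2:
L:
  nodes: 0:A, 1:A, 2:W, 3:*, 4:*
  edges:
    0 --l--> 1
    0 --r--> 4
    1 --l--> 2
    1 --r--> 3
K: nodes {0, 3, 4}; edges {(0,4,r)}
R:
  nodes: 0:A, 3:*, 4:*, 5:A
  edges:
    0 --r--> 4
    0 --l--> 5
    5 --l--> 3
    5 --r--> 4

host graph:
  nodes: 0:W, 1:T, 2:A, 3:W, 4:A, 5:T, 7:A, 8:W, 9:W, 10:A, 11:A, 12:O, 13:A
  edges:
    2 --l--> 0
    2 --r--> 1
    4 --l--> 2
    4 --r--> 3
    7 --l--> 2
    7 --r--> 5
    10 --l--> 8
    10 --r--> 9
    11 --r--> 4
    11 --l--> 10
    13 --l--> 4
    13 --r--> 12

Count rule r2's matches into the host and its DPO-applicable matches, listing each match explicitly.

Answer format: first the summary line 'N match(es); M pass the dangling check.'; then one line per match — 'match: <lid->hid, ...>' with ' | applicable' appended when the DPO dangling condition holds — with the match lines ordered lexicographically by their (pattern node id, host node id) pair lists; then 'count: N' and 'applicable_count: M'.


3 match(es); 1 pass the dangling check.
match: 0->4, 1->2, 2->0, 3->1, 4->3
match: 0->7, 1->2, 2->0, 3->1, 4->5
match: 0->11, 1->10, 2->8, 3->9, 4->4 | applicable
count: 3
applicable_count: 1


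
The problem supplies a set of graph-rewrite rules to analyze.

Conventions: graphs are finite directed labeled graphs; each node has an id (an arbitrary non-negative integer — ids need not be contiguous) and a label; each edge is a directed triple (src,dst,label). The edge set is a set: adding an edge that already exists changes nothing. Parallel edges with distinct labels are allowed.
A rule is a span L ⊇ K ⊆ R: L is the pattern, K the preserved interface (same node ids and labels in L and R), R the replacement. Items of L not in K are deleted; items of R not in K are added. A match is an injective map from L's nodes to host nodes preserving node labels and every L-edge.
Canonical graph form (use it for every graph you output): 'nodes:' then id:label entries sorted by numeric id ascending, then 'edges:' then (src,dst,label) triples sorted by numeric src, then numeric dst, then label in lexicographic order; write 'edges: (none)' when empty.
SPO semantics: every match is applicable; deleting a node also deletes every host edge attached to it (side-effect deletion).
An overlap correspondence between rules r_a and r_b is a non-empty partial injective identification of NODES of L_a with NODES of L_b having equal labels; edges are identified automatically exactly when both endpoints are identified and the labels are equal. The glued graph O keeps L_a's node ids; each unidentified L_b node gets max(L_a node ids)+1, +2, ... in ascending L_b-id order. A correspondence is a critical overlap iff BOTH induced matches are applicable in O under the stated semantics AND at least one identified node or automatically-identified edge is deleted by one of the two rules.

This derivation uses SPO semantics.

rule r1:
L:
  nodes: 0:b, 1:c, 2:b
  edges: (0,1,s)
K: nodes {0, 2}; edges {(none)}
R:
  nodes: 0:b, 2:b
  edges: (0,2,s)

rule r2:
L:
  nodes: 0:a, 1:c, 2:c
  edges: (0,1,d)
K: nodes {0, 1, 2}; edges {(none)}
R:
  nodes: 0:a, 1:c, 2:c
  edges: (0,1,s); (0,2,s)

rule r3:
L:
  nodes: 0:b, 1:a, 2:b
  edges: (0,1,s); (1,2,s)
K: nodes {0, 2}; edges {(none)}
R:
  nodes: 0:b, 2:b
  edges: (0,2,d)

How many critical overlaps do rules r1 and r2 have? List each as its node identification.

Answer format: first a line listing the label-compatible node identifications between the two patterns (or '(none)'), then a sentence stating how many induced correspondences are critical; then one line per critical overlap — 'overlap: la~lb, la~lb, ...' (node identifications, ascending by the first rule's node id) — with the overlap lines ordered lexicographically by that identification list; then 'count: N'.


label-compatible node identifications between L(r1) and L(r2): 1~1, 1~2
2 of the induced correspondences are critical overlaps of r1 and r2.
overlap: 1~1
overlap: 1~2
count: 2
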